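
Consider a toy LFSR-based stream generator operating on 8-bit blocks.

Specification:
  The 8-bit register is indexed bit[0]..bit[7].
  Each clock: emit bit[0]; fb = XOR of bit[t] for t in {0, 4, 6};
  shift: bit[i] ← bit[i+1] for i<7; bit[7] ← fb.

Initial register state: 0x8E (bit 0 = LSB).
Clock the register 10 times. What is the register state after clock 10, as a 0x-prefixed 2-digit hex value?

0xE5

reg_0 = 0x8E
clock 1: out=0, reg = 0x47
clock 2: out=1, reg = 0x23
clock 3: out=1, reg = 0x91
clock 4: out=1, reg = 0x48
clock 5: out=0, reg = 0xA4
clock 6: out=0, reg = 0x52
clock 7: out=0, reg = 0x29
clock 8: out=1, reg = 0x94
clock 9: out=0, reg = 0xCA
clock 10: out=0, reg = 0xE5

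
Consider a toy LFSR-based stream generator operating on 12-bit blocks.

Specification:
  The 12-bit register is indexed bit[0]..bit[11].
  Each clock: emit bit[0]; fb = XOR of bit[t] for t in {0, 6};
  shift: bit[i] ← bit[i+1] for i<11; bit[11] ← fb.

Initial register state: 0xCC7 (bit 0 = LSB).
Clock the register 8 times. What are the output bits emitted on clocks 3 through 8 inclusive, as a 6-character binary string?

reg_0 = 0xCC7
clock 1: out=1, reg = 0x663
clock 2: out=1, reg = 0x331
clock 3: out=1, reg = 0x998
clock 4: out=0, reg = 0x4CC
clock 5: out=0, reg = 0xA66
clock 6: out=0, reg = 0xD33
clock 7: out=1, reg = 0xE99
clock 8: out=1, reg = 0xF4C

100011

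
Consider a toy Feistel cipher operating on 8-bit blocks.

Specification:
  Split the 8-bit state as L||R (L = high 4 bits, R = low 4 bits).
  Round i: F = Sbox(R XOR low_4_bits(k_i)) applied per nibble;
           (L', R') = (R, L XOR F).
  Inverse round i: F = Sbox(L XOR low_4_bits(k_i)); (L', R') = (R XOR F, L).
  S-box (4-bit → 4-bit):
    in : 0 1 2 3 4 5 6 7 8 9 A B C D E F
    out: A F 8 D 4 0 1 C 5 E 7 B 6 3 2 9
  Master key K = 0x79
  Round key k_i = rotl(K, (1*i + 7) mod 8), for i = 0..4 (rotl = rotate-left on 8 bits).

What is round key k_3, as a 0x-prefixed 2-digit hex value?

0xE5

K = 0x79
k_0 = rotl(K, (1*0+7) mod 8) = rotl(K, 7) = 0xBC
k_1 = rotl(K, (1*1+7) mod 8) = rotl(K, 0) = 0x79
k_2 = rotl(K, (1*2+7) mod 8) = rotl(K, 1) = 0xF2
k_3 = rotl(K, (1*3+7) mod 8) = rotl(K, 2) = 0xE5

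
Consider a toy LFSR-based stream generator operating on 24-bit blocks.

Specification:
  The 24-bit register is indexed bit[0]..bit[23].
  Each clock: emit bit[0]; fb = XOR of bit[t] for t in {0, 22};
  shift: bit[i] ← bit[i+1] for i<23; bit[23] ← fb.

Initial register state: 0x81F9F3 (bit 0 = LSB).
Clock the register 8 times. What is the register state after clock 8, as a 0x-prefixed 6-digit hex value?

reg_0 = 0x81F9F3
clock 1: out=1, reg = 0xC0FCF9
clock 2: out=1, reg = 0x607E7C
clock 3: out=0, reg = 0xB03F3E
clock 4: out=0, reg = 0x581F9F
clock 5: out=1, reg = 0x2C0FCF
clock 6: out=1, reg = 0x9607E7
clock 7: out=1, reg = 0xCB03F3
clock 8: out=1, reg = 0x6581F9

0x6581F9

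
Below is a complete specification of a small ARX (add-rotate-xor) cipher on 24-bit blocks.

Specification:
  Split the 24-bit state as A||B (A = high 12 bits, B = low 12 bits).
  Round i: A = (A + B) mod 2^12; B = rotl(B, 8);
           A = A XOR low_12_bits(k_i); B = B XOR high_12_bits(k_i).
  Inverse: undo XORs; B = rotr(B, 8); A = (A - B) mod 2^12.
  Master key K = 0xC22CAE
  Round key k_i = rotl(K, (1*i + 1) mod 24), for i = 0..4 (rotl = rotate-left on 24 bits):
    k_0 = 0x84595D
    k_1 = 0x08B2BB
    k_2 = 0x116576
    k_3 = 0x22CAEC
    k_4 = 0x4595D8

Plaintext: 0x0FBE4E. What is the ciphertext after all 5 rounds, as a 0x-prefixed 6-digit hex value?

0xFA18FB

s_0 = plaintext = 0x0FBE4E
s_1 = Round(s_0, k_0) = 0x6146A1
s_2 = Round(s_1, k_1) = 0xE0E1E1
s_3 = Round(s_2, k_2) = 0xA99008
s_4 = Round(s_3, k_3) = 0x04DA2C
s_5 = Round(s_4, k_4) = 0xFA18FB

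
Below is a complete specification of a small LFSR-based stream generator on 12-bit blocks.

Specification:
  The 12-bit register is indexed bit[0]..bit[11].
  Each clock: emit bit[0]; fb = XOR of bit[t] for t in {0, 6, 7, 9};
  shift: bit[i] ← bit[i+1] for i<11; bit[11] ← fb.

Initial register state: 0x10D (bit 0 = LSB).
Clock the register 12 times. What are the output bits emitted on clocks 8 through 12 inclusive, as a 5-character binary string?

reg_0 = 0x10D
clock 1: out=1, reg = 0x886
clock 2: out=0, reg = 0xC43
clock 3: out=1, reg = 0x621
clock 4: out=1, reg = 0x310
clock 5: out=0, reg = 0x988
clock 6: out=0, reg = 0xCC4
clock 7: out=0, reg = 0x662
clock 8: out=0, reg = 0x331
clock 9: out=1, reg = 0x198
clock 10: out=0, reg = 0x8CC
clock 11: out=0, reg = 0x466
clock 12: out=0, reg = 0xA33

01000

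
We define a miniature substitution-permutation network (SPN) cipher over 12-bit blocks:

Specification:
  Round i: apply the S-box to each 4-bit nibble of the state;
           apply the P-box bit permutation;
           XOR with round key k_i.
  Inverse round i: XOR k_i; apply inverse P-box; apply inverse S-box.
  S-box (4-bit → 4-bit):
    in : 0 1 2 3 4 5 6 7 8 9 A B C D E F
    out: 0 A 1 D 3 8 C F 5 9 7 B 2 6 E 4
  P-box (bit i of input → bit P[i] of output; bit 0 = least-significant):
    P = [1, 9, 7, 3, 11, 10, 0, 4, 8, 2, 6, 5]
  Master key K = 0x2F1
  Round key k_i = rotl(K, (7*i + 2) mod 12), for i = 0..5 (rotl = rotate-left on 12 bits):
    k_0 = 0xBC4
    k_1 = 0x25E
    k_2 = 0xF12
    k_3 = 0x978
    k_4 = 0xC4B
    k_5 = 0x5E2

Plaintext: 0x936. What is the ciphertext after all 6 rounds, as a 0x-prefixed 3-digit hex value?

0x82A

s_0 = plaintext = 0x936
s_1 = Round(s_0, k_0) = 0x27D
s_2 = Round(s_1, k_1) = 0xDCF
s_3 = Round(s_2, k_2) = 0xBD6
s_4 = Round(s_3, k_3) = 0xCD5
s_5 = Round(s_4, k_4) = 0x846
s_6 = Round(s_5, k_5) = 0x82A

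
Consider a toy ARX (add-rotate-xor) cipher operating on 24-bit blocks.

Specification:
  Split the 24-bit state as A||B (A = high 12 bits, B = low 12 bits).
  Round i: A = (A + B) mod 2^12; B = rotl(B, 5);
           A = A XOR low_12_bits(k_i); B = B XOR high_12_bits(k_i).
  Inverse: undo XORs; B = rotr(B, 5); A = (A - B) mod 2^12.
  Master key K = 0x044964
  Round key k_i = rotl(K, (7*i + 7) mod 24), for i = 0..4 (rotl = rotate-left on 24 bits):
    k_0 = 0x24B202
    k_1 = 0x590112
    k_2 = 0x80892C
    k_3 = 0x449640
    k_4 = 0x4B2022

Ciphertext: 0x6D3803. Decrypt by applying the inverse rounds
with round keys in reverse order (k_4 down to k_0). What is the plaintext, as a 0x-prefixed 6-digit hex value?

s_0 = ciphertext = 0x6D3803
s_1 = InvRound(s_0, k_4) = 0xE0C8E5
s_2 = InvRound(s_1, k_3) = 0x1E7665
s_3 = InvRound(s_2, k_2) = 0x1D86F3
s_4 = InvRound(s_3, k_1) = 0xF2F19B
s_5 = InvRound(s_4, k_0) = 0x50F81E

0x50F81E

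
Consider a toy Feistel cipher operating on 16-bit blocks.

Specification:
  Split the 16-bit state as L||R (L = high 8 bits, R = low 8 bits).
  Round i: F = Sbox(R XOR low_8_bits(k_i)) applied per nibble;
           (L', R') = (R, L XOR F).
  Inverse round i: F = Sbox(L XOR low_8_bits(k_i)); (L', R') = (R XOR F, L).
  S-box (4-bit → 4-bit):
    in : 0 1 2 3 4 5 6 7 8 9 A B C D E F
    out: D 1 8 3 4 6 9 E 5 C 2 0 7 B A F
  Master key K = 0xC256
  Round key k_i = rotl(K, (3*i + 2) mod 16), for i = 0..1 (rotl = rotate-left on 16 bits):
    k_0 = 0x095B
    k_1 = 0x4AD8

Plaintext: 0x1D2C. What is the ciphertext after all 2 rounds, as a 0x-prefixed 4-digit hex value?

0xF3AC

s_0 = plaintext = 0x1D2C
s_1 = Round(s_0, k_0) = 0x2CF3
s_2 = Round(s_1, k_1) = 0xF3AC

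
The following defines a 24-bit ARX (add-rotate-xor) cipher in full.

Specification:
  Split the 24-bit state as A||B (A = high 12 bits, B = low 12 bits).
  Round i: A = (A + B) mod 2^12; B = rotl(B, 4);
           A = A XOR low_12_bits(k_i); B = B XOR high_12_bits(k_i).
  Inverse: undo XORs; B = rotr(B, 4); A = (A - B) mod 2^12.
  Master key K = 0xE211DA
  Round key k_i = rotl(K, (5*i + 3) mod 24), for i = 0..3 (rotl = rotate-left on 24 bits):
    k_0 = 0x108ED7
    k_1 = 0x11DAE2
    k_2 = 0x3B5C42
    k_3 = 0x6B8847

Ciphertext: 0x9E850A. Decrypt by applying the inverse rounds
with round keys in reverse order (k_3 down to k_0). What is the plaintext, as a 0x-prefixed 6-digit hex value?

0xC8C84F

s_0 = ciphertext = 0x9E850A
s_1 = InvRound(s_0, k_3) = 0xF7423B
s_2 = InvRound(s_1, k_2) = 0x51EE18
s_3 = InvRound(s_2, k_1) = 0xA0C5F0
s_4 = InvRound(s_3, k_0) = 0xC8C84F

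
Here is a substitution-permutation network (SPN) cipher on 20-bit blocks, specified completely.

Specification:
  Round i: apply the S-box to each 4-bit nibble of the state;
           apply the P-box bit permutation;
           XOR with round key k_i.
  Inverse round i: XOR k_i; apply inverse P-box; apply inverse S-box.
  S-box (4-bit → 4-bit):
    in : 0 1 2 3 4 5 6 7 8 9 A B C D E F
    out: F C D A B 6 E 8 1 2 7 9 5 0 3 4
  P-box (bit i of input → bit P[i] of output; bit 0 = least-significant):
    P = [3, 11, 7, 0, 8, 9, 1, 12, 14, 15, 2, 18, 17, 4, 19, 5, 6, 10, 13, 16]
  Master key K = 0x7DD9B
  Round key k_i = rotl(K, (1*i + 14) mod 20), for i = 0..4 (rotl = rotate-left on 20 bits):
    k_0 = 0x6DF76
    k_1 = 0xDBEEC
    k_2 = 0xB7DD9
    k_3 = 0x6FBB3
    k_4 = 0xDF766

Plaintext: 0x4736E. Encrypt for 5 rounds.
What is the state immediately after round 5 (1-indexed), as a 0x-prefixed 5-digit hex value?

0xA2AE9

s_0 = plaintext = 0x4736E
s_1 = Round(s_0, k_0) = 0x3411C
s_2 = Round(s_1, k_1) = 0xAAA52
s_3 = Round(s_2, k_2) = 0x19B06
s_4 = Round(s_3, k_3) = 0x38020
s_5 = Round(s_4, k_4) = 0xA2AE9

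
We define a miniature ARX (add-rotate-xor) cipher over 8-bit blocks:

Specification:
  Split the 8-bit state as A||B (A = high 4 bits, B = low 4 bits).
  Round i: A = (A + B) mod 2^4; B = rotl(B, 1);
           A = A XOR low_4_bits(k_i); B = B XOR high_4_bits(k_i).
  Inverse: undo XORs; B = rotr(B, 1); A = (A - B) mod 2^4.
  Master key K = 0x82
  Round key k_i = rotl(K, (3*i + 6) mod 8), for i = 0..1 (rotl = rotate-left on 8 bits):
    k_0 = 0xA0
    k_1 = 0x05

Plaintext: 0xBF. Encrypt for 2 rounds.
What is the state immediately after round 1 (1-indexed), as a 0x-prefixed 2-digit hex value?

s_0 = plaintext = 0xBF
s_1 = Round(s_0, k_0) = 0xA5
s_2 = Round(s_1, k_1) = 0xAA

0xA5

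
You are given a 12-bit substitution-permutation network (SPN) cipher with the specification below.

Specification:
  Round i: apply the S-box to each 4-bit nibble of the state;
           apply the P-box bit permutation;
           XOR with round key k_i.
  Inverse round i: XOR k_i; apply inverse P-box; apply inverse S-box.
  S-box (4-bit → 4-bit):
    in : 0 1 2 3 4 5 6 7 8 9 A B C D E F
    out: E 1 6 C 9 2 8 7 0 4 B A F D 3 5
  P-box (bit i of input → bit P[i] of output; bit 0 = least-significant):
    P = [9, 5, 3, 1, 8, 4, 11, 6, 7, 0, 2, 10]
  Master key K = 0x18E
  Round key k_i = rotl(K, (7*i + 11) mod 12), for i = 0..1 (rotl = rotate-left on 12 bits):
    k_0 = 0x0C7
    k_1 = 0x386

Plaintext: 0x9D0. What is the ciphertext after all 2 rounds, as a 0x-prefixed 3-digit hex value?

s_0 = plaintext = 0x9D0
s_1 = Round(s_0, k_0) = 0x9A9
s_2 = Round(s_1, k_1) = 0x2DA

0x2DA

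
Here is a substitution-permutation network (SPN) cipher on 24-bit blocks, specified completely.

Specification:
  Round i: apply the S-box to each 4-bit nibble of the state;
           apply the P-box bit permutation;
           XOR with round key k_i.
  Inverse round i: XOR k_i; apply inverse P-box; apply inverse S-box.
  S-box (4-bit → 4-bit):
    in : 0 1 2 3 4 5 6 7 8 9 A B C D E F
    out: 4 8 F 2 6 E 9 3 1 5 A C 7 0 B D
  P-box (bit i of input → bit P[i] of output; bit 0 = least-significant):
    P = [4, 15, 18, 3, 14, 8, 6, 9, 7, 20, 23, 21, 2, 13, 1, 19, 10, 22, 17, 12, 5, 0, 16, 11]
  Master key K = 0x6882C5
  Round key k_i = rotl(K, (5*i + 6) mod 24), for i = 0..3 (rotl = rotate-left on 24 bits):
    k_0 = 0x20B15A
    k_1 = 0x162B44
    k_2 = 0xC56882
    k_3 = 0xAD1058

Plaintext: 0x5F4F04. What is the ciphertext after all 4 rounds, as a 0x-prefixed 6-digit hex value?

s_0 = plaintext = 0x5F4F04
s_1 = Round(s_0, k_0) = 0x870D99
s_2 = Round(s_1, k_1) = 0x526F36
s_3 = Round(s_2, k_2) = 0x2E751F
s_4 = Round(s_3, k_3) = 0x582E65

0x582E65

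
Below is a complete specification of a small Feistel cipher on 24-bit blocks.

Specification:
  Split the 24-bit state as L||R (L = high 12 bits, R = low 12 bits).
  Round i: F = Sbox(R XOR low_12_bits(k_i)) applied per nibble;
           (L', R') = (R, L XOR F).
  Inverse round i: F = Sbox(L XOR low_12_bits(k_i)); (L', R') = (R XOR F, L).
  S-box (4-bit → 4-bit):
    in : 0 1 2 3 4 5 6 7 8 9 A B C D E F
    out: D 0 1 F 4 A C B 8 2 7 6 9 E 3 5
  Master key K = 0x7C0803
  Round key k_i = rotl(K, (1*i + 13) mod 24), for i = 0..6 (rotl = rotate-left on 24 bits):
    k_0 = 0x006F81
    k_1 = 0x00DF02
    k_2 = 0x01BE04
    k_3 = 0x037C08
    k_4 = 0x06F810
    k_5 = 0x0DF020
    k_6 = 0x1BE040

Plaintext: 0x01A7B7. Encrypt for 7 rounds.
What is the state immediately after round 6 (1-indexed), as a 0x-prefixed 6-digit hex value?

0xACF17C

s_0 = plaintext = 0x01A7B7
s_1 = Round(s_0, k_0) = 0x7B78E6
s_2 = Round(s_1, k_1) = 0x8E6C83
s_3 = Round(s_2, k_2) = 0xC8396D
s_4 = Round(s_3, k_3) = 0x96D649
s_5 = Round(s_4, k_4) = 0x649ACF
s_6 = Round(s_5, k_5) = 0xACF17C
s_7 = Round(s_6, k_6) = 0x17CA36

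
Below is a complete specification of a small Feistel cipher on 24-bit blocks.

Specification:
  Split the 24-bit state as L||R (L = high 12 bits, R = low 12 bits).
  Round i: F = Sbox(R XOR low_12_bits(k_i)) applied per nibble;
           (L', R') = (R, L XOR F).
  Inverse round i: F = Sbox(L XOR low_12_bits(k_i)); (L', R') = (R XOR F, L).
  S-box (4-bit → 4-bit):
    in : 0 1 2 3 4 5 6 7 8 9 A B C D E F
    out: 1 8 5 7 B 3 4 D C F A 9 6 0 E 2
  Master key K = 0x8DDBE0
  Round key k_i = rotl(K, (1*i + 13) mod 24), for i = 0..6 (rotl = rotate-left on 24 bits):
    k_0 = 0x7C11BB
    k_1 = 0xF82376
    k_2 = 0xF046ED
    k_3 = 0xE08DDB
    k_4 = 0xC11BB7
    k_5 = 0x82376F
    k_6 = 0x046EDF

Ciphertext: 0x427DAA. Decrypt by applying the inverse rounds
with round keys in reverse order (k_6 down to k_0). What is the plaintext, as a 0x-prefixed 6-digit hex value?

s_0 = ciphertext = 0x427DAA
s_1 = InvRound(s_0, k_6) = 0x786427
s_2 = InvRound(s_1, k_5) = 0x5C8786
s_3 = InvRound(s_2, k_4) = 0x9545C8
s_4 = InvRound(s_3, k_3) = 0xE0A954
s_5 = InvRound(s_4, k_2) = 0x5B9E0A
s_6 = InvRound(s_5, k_1) = 0xA685B9
s_7 = InvRound(s_6, k_0) = 0xCBEA68

0xCBEA68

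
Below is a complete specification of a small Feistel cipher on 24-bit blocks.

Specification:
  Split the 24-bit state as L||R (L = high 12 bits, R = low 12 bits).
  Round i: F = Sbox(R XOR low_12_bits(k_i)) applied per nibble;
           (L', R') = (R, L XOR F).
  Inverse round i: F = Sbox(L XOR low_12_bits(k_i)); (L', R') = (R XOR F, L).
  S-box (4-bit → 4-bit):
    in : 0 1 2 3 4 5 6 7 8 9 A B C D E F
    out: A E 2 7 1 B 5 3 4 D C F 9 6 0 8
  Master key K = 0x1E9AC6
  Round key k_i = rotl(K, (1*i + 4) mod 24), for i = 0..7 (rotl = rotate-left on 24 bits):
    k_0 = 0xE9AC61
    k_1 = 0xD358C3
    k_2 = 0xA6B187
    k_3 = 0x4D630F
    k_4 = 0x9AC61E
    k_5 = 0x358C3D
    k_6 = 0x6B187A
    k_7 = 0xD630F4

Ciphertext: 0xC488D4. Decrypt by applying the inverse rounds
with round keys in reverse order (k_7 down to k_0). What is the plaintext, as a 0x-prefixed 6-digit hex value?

0xBEA6C1

s_0 = ciphertext = 0xC488D4
s_1 = InvRound(s_0, k_7) = 0x12DC48
s_2 = InvRound(s_1, k_6) = 0x1FB12D
s_3 = InvRound(s_2, k_5) = 0x7B81FB
s_4 = InvRound(s_3, k_4) = 0xF3E7B8
s_5 = InvRound(s_4, k_3) = 0xEC6F3E
s_6 = InvRound(s_5, k_2) = 0x720EC6
s_7 = InvRound(s_6, k_1) = 0x6C1720
s_8 = InvRound(s_7, k_0) = 0xBEA6C1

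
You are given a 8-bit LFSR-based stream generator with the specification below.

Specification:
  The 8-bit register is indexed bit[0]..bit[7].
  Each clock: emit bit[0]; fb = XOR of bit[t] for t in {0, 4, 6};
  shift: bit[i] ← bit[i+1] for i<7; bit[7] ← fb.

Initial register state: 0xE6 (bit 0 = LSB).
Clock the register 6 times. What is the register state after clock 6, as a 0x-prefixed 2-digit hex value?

reg_0 = 0xE6
clock 1: out=0, reg = 0xF3
clock 2: out=1, reg = 0xF9
clock 3: out=1, reg = 0xFC
clock 4: out=0, reg = 0x7E
clock 5: out=0, reg = 0x3F
clock 6: out=1, reg = 0x1F

0x1F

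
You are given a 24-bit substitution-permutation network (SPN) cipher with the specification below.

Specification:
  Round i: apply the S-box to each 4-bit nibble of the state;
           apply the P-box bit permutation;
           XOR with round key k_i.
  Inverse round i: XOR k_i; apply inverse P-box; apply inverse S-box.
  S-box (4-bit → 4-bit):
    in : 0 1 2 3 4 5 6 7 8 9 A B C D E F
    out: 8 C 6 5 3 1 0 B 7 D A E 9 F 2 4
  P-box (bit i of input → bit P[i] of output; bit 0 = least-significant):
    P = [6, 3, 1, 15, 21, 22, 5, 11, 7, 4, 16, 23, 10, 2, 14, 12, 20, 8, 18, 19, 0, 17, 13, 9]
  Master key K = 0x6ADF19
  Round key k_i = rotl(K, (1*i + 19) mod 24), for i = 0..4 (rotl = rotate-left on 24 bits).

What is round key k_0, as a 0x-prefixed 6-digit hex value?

K = 0x6ADF19
k_0 = rotl(K, (1*0+19) mod 24) = rotl(K, 19) = 0xCB56F8

0xCB56F8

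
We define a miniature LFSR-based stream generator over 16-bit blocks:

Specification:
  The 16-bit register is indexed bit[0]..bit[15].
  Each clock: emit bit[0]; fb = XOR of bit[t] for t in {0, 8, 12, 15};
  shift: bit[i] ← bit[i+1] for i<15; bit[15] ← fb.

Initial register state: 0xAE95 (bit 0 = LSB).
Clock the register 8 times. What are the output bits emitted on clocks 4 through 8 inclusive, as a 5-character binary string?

01001

reg_0 = 0xAE95
clock 1: out=1, reg = 0x574A
clock 2: out=0, reg = 0x2BA5
clock 3: out=1, reg = 0x15D2
clock 4: out=0, reg = 0x0AE9
clock 5: out=1, reg = 0x8574
clock 6: out=0, reg = 0x42BA
clock 7: out=0, reg = 0x215D
clock 8: out=1, reg = 0x10AE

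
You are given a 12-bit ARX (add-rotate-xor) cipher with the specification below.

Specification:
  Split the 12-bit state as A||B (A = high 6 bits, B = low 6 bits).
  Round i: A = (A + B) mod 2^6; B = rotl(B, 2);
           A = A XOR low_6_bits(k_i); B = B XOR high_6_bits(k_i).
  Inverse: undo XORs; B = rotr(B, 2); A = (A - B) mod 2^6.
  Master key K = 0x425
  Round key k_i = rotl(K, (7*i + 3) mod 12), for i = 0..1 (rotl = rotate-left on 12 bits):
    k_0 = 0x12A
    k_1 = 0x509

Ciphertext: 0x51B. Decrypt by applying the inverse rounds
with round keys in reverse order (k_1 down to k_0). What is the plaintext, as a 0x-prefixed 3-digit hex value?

0x0FD

s_0 = ciphertext = 0x51B
s_1 = InvRound(s_0, k_1) = 0xAB3
s_2 = InvRound(s_1, k_0) = 0x0FD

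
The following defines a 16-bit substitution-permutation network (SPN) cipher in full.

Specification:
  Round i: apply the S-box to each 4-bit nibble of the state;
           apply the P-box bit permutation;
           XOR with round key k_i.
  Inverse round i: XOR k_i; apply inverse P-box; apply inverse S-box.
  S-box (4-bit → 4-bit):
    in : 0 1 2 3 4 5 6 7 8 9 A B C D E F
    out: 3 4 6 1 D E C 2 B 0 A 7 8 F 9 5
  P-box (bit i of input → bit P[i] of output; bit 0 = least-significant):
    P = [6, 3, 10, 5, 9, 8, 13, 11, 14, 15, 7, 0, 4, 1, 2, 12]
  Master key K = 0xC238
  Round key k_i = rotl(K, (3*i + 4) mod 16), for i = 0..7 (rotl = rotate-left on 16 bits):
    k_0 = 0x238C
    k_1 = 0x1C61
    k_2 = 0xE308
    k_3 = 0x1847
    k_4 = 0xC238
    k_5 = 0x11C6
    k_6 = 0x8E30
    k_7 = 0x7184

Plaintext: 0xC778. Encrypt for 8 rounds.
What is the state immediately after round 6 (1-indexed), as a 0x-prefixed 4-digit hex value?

s_0 = plaintext = 0xC778
s_1 = Round(s_0, k_0) = 0xB2E4
s_2 = Round(s_1, k_1) = 0x9297
s_3 = Round(s_2, k_2) = 0x6380
s_4 = Round(s_3, k_3) = 0x430B
s_5 = Round(s_4, k_4) = 0x9564
s_6 = Round(s_5, k_5) = 0xBD27
s_7 = Round(s_6, k_6) = 0x6FAF
s_8 = Round(s_7, k_7) = 0x2C40

0xBD27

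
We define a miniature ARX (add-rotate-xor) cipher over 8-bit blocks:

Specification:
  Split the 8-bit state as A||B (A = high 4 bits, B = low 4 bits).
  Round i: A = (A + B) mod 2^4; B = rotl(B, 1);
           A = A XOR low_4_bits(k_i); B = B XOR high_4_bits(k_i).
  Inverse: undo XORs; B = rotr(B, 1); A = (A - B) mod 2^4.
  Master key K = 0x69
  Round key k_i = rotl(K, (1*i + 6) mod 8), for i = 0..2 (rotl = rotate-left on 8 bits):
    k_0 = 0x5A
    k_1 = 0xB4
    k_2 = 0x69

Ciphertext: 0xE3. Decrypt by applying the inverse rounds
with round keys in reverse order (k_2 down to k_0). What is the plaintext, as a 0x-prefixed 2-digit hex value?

s_0 = ciphertext = 0xE3
s_1 = InvRound(s_0, k_2) = 0xDA
s_2 = InvRound(s_1, k_1) = 0x18
s_3 = InvRound(s_2, k_0) = 0xDE

0xDE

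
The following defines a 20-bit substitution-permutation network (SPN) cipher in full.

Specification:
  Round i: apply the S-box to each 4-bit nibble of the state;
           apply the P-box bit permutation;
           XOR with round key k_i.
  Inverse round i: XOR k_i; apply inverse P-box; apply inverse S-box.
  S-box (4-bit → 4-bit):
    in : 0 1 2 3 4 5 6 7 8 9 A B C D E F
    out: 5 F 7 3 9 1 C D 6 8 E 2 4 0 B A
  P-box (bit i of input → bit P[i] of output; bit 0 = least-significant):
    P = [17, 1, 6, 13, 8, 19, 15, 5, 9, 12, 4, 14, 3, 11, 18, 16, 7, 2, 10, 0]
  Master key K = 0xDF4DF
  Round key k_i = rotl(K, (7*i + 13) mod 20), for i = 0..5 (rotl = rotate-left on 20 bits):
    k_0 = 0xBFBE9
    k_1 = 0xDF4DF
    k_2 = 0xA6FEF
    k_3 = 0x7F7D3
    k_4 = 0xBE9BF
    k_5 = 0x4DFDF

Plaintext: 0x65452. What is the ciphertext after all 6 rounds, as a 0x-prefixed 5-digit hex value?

s_0 = plaintext = 0x65452
s_1 = Round(s_0, k_0) = 0x9BCA2
s_2 = Round(s_1, k_1) = 0x77CAC
s_3 = Round(s_2, k_2) = 0x7EB16
s_4 = Round(s_3, k_3) = 0xE4A3A
s_5 = Round(s_4, k_4) = 0x29860
s_6 = Round(s_5, k_5) = 0x74B2B

0x74B2B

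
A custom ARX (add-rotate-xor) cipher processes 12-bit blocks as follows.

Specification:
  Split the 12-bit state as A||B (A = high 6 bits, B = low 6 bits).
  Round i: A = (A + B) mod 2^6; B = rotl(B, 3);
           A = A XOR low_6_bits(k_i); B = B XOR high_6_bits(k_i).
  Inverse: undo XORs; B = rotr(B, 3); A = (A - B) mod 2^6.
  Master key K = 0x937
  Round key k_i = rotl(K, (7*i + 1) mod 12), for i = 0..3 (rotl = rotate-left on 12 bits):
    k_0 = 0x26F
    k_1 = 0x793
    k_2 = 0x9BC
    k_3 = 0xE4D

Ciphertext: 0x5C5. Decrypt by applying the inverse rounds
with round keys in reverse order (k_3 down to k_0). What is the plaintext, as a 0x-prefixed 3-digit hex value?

0xB9F

s_0 = ciphertext = 0x5C5
s_1 = InvRound(s_0, k_3) = 0xCE7
s_2 = InvRound(s_1, k_2) = 0x1C8
s_3 = InvRound(s_2, k_1) = 0x8B2
s_4 = InvRound(s_3, k_0) = 0xB9F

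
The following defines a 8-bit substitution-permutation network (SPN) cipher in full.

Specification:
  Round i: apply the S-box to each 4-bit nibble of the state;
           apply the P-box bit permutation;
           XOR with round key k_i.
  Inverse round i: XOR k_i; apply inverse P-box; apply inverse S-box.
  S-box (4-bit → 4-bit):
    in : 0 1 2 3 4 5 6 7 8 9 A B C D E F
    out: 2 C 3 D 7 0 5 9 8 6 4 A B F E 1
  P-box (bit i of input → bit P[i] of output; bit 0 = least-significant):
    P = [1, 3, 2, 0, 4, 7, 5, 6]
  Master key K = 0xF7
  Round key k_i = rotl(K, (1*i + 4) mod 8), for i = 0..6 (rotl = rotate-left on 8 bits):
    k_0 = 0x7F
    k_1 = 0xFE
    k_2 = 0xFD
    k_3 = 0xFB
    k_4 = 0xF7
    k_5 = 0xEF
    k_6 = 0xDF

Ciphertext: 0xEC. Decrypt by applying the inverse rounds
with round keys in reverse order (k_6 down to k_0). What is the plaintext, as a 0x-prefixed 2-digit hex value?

s_0 = ciphertext = 0xEC
s_1 = InvRound(s_0, k_6) = 0x67
s_2 = InvRound(s_1, k_5) = 0x00
s_3 = InvRound(s_2, k_4) = 0xD3
s_4 = InvRound(s_3, k_3) = 0xA0
s_5 = InvRound(s_4, k_2) = 0x7E
s_6 = InvRound(s_5, k_1) = 0x05
s_7 = InvRound(s_6, k_0) = 0x32

0x32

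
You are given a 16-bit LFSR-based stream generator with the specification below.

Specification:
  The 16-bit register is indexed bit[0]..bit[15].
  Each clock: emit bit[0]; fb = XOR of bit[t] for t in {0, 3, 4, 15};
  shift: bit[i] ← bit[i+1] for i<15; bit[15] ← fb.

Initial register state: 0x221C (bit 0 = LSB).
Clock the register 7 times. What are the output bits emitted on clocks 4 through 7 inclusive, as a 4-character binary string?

1100

reg_0 = 0x221C
clock 1: out=0, reg = 0x110E
clock 2: out=0, reg = 0x8887
clock 3: out=1, reg = 0x4443
clock 4: out=1, reg = 0xA221
clock 5: out=1, reg = 0x5110
clock 6: out=0, reg = 0xA888
clock 7: out=0, reg = 0x5444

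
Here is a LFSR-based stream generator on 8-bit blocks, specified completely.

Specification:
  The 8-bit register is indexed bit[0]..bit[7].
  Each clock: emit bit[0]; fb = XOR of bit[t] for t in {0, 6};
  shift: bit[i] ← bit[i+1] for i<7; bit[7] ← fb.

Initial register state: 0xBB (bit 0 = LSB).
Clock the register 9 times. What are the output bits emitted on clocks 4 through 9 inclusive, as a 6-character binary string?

111011

reg_0 = 0xBB
clock 1: out=1, reg = 0xDD
clock 2: out=1, reg = 0x6E
clock 3: out=0, reg = 0xB7
clock 4: out=1, reg = 0xDB
clock 5: out=1, reg = 0x6D
clock 6: out=1, reg = 0x36
clock 7: out=0, reg = 0x1B
clock 8: out=1, reg = 0x8D
clock 9: out=1, reg = 0xC6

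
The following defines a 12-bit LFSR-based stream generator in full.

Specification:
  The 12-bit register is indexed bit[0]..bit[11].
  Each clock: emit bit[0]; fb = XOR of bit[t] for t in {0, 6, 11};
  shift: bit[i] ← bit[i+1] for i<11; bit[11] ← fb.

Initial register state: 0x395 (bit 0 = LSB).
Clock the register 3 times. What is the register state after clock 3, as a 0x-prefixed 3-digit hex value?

0x272

reg_0 = 0x395
clock 1: out=1, reg = 0x9CA
clock 2: out=0, reg = 0x4E5
clock 3: out=1, reg = 0x272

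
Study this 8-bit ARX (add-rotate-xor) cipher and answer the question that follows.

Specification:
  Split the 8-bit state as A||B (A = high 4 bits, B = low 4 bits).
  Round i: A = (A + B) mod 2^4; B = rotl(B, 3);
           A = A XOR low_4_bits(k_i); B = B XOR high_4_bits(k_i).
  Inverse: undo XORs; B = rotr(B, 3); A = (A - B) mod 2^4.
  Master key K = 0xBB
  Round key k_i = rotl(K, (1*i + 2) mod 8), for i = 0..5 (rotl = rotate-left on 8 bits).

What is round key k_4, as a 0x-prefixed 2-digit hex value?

K = 0xBB
k_0 = rotl(K, (1*0+2) mod 8) = rotl(K, 2) = 0xEE
k_1 = rotl(K, (1*1+2) mod 8) = rotl(K, 3) = 0xDD
k_2 = rotl(K, (1*2+2) mod 8) = rotl(K, 4) = 0xBB
k_3 = rotl(K, (1*3+2) mod 8) = rotl(K, 5) = 0x77
k_4 = rotl(K, (1*4+2) mod 8) = rotl(K, 6) = 0xEE

0xEE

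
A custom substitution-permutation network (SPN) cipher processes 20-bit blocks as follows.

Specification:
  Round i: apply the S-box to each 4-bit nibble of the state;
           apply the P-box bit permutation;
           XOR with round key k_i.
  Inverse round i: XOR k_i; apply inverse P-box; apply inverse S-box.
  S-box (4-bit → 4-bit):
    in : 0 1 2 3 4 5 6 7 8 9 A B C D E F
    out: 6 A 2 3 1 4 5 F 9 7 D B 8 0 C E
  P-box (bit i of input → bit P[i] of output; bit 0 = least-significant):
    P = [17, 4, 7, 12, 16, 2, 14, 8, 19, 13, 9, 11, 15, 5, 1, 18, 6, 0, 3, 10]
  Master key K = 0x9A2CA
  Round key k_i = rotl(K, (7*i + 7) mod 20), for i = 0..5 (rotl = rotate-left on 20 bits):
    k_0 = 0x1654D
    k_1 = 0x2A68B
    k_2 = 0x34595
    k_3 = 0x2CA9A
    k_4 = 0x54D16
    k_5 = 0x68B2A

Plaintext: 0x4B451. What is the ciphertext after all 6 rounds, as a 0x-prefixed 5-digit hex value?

s_0 = plaintext = 0x4B451
s_1 = Round(s_0, k_0) = 0xDB53D
s_2 = Round(s_1, k_1) = 0x724AF
s_3 = Round(s_2, k_2) = 0xA106C
s_4 = Round(s_3, k_3) = 0x7BCF2
s_5 = Round(s_4, k_4) = 0x1806B
s_6 = Round(s_5, k_5) = 0x17D3B

0x17D3B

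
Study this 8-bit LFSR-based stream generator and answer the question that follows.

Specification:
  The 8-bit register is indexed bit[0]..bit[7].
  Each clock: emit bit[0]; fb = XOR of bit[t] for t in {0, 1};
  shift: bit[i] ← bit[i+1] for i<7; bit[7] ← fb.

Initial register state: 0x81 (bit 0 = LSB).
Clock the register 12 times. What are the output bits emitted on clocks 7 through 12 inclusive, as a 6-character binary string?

reg_0 = 0x81
clock 1: out=1, reg = 0xC0
clock 2: out=0, reg = 0x60
clock 3: out=0, reg = 0x30
clock 4: out=0, reg = 0x18
clock 5: out=0, reg = 0x0C
clock 6: out=0, reg = 0x06
clock 7: out=0, reg = 0x83
clock 8: out=1, reg = 0x41
clock 9: out=1, reg = 0xA0
clock 10: out=0, reg = 0x50
clock 11: out=0, reg = 0x28
clock 12: out=0, reg = 0x14

011000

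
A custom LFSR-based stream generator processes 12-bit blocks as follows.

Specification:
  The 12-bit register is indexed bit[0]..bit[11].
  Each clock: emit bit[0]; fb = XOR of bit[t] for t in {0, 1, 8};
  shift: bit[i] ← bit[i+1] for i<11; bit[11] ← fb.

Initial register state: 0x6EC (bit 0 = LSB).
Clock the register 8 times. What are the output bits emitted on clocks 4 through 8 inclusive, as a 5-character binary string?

10111

reg_0 = 0x6EC
clock 1: out=0, reg = 0x376
clock 2: out=0, reg = 0x1BB
clock 3: out=1, reg = 0x8DD
clock 4: out=1, reg = 0xC6E
clock 5: out=0, reg = 0xE37
clock 6: out=1, reg = 0x71B
clock 7: out=1, reg = 0xB8D
clock 8: out=1, reg = 0x5C6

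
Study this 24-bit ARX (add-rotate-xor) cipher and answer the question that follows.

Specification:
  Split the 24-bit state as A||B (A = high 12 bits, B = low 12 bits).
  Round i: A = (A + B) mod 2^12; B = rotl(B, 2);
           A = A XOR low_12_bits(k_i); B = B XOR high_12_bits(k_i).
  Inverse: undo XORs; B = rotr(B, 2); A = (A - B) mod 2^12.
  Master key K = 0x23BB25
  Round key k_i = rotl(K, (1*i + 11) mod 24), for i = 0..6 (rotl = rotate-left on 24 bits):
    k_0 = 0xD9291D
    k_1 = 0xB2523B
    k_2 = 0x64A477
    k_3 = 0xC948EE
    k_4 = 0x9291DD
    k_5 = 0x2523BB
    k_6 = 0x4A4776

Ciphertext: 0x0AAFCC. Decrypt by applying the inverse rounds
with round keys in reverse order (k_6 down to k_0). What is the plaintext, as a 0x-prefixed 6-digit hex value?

s_0 = ciphertext = 0x0AAFCC
s_1 = InvRound(s_0, k_6) = 0x5022DA
s_2 = InvRound(s_1, k_5) = 0x697022
s_3 = InvRound(s_2, k_4) = 0x908E42
s_4 = InvRound(s_3, k_3) = 0x9318B5
s_5 = InvRound(s_4, k_2) = 0xD87FBF
s_6 = InvRound(s_5, k_1) = 0x696926
s_7 = InvRound(s_6, k_0) = 0xE5E12D

0xE5E12D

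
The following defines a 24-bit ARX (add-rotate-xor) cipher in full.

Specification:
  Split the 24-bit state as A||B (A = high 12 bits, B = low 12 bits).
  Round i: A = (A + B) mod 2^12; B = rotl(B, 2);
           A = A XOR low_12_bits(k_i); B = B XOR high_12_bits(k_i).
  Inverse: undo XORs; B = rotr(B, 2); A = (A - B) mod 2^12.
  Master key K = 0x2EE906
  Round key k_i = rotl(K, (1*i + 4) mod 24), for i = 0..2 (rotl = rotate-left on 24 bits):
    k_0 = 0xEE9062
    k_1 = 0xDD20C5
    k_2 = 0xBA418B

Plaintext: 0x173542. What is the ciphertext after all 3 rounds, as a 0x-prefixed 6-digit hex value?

0x5492E4

s_0 = plaintext = 0x173542
s_1 = Round(s_0, k_0) = 0x6D7BE0
s_2 = Round(s_1, k_1) = 0x272250
s_3 = Round(s_2, k_2) = 0x5492E4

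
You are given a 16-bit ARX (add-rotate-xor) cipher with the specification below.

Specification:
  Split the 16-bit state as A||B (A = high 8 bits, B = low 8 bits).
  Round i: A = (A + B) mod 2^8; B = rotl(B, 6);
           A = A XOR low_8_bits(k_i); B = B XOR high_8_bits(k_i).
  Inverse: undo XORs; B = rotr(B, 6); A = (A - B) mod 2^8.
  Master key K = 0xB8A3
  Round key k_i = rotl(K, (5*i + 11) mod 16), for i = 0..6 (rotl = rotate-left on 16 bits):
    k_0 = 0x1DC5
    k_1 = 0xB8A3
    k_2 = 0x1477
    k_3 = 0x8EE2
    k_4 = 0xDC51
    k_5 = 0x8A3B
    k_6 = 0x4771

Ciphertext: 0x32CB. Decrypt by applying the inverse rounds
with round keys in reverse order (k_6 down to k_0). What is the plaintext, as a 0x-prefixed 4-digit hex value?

s_0 = ciphertext = 0x32CB
s_1 = InvRound(s_0, k_6) = 0x1132
s_2 = InvRound(s_1, k_5) = 0x48E2
s_3 = InvRound(s_2, k_4) = 0x21F8
s_4 = InvRound(s_3, k_3) = 0xEAD9
s_5 = InvRound(s_4, k_2) = 0x6637
s_6 = InvRound(s_5, k_1) = 0x873E
s_7 = InvRound(s_6, k_0) = 0xB68C

0xB68C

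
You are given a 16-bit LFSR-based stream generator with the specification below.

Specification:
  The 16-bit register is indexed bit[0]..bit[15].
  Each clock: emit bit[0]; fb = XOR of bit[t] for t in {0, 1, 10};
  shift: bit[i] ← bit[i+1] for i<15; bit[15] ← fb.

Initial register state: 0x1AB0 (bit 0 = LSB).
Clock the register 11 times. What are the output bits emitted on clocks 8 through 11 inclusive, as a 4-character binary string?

1010

reg_0 = 0x1AB0
clock 1: out=0, reg = 0x0D58
clock 2: out=0, reg = 0x86AC
clock 3: out=0, reg = 0xC356
clock 4: out=0, reg = 0xE1AB
clock 5: out=1, reg = 0x70D5
clock 6: out=1, reg = 0xB86A
clock 7: out=0, reg = 0xDC35
clock 8: out=1, reg = 0x6E1A
clock 9: out=0, reg = 0x370D
clock 10: out=1, reg = 0x1B86
clock 11: out=0, reg = 0x8DC3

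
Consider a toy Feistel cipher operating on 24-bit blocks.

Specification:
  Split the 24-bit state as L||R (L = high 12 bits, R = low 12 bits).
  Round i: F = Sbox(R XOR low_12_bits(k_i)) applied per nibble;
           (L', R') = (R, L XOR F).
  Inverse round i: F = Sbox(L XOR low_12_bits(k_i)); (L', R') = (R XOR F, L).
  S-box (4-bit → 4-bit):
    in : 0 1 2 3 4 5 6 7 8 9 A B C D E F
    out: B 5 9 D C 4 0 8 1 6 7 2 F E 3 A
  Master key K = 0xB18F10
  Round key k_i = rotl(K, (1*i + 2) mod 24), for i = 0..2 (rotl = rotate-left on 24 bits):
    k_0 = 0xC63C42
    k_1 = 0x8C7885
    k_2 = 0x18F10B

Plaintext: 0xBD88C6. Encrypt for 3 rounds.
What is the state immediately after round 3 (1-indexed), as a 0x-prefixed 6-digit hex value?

s_0 = plaintext = 0xBD88C6
s_1 = Round(s_0, k_0) = 0x8C67C4
s_2 = Round(s_1, k_1) = 0x7C4203
s_3 = Round(s_2, k_2) = 0x203A75

0x203A75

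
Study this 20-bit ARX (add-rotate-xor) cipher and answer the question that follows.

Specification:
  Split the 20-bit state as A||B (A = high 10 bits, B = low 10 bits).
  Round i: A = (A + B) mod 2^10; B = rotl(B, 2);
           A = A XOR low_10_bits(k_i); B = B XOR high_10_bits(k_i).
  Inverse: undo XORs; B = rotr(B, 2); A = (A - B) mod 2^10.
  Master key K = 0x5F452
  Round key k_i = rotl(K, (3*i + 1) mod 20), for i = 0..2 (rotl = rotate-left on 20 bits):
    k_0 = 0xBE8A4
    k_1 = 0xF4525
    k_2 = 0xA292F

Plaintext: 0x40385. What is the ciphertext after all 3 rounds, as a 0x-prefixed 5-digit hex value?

0x6FF1E

s_0 = plaintext = 0x40385
s_1 = Round(s_0, k_0) = 0x084ED
s_2 = Round(s_1, k_1) = 0x0AC65
s_3 = Round(s_2, k_2) = 0x6FF1E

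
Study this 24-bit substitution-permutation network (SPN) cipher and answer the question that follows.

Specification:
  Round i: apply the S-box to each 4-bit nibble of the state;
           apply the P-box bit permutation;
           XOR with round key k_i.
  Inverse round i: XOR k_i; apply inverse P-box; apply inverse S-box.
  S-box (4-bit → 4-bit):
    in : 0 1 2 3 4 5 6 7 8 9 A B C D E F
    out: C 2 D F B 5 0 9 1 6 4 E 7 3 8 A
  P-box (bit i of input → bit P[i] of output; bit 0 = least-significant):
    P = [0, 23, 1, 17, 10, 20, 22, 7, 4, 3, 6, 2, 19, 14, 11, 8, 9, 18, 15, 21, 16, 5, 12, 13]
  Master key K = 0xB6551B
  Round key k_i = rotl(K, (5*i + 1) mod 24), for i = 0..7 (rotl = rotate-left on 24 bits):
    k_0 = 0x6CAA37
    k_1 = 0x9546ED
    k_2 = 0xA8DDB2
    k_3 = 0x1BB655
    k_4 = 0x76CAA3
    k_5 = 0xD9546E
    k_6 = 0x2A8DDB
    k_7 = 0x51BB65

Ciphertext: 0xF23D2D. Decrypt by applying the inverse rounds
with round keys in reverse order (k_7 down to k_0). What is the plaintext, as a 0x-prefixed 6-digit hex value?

s_0 = ciphertext = 0xF23D2D
s_1 = InvRound(s_0, k_7) = 0x82698F
s_2 = InvRound(s_1, k_6) = 0xE0D281
s_3 = InvRound(s_2, k_5) = 0xD28B45
s_4 = InvRound(s_3, k_4) = 0x1FF0E9
s_5 = InvRound(s_4, k_3) = 0x1D1476
s_6 = InvRound(s_5, k_2) = 0x8BB0F1
s_7 = InvRound(s_6, k_1) = 0x0CD4DE
s_8 = InvRound(s_7, k_0) = 0xB79928

0xB79928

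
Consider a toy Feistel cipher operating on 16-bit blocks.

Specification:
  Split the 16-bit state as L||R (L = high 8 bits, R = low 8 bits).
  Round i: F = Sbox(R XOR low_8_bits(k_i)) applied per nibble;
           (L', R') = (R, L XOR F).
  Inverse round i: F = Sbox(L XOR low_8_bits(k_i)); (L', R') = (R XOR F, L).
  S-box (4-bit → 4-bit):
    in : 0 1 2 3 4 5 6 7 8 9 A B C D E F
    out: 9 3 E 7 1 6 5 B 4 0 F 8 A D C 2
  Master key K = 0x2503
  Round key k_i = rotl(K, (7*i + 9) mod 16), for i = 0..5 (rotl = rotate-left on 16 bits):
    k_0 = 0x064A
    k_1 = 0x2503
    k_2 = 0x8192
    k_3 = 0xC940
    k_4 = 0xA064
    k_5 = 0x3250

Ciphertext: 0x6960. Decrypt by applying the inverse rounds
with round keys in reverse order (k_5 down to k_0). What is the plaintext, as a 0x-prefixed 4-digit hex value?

0xF318

s_0 = ciphertext = 0x6960
s_1 = InvRound(s_0, k_5) = 0x1069
s_2 = InvRound(s_1, k_4) = 0xD810
s_3 = InvRound(s_2, k_3) = 0x14D8
s_4 = InvRound(s_3, k_2) = 0x9D14
s_5 = InvRound(s_4, k_1) = 0x189D
s_6 = InvRound(s_5, k_0) = 0xF318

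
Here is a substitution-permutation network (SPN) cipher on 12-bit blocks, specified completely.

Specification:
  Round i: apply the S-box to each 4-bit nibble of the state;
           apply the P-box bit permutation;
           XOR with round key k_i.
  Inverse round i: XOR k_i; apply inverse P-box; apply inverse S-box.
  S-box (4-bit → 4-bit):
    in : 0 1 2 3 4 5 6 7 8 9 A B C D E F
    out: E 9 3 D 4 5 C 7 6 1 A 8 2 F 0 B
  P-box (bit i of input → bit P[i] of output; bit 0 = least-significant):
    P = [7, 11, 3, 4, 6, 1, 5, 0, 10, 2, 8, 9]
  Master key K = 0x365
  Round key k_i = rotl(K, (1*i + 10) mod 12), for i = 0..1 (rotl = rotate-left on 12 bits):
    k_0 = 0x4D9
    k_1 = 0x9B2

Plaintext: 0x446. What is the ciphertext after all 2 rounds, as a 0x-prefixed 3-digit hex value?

s_0 = plaintext = 0x446
s_1 = Round(s_0, k_0) = 0x5E1
s_2 = Round(s_1, k_1) = 0xC22

0xC22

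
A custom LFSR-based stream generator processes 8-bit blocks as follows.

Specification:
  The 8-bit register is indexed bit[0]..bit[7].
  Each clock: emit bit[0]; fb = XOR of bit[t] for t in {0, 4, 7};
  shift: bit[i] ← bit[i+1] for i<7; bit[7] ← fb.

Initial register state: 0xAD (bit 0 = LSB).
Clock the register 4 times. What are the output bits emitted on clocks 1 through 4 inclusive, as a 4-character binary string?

1011

reg_0 = 0xAD
clock 1: out=1, reg = 0x56
clock 2: out=0, reg = 0xAB
clock 3: out=1, reg = 0x55
clock 4: out=1, reg = 0x2A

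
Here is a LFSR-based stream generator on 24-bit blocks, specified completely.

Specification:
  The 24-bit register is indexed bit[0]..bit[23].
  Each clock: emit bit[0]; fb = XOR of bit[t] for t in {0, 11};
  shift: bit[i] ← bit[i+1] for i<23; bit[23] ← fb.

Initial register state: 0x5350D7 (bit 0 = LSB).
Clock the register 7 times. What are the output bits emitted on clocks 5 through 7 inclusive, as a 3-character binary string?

reg_0 = 0x5350D7
clock 1: out=1, reg = 0xA9A86B
clock 2: out=1, reg = 0x54D435
clock 3: out=1, reg = 0xAA6A1A
clock 4: out=0, reg = 0xD5350D
clock 5: out=1, reg = 0xEA9A86
clock 6: out=0, reg = 0xF54D43
clock 7: out=1, reg = 0x7AA6A1

101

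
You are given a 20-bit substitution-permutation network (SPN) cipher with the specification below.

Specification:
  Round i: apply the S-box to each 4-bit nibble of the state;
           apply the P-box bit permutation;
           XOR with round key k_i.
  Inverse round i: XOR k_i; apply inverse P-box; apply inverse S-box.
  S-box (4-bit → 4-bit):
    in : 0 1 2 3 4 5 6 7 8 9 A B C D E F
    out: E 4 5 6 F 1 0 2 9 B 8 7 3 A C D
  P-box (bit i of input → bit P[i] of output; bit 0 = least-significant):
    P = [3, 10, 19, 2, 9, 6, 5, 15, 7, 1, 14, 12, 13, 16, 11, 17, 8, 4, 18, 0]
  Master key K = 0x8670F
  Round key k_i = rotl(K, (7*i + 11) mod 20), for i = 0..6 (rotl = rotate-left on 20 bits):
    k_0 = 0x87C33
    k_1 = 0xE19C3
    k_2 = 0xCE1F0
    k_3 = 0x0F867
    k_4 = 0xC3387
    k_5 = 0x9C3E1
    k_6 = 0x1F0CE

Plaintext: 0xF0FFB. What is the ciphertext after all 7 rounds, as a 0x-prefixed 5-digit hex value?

0x8FEB5

s_0 = plaintext = 0xF0FFB
s_1 = Round(s_0, k_0) = 0x7A39A
s_2 = Round(s_1, k_1) = 0xCDB95
s_3 = Round(s_2, k_2) = 0xF222A
s_4 = Round(s_3, k_3) = 0x493C2
s_5 = Round(s_4, k_4) = 0x350DC
s_6 = Round(s_5, k_5) = 0xD37BB
s_7 = Round(s_6, k_6) = 0x8FEB5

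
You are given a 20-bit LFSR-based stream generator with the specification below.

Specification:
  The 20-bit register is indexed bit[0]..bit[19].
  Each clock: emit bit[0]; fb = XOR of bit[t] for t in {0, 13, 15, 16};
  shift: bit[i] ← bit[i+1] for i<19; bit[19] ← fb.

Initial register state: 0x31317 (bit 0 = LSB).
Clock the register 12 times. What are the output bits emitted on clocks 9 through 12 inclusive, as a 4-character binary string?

1100

reg_0 = 0x31317
clock 1: out=1, reg = 0x1898B
clock 2: out=1, reg = 0x8C4C5
clock 3: out=1, reg = 0x46262
clock 4: out=0, reg = 0xA3131
clock 5: out=1, reg = 0x51898
clock 6: out=0, reg = 0xA8C4C
clock 7: out=0, reg = 0xD4626
clock 8: out=0, reg = 0xEA313
clock 9: out=1, reg = 0xF5189
clock 10: out=1, reg = 0x7A8C4
clock 11: out=0, reg = 0xBD462
clock 12: out=0, reg = 0x5EA31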